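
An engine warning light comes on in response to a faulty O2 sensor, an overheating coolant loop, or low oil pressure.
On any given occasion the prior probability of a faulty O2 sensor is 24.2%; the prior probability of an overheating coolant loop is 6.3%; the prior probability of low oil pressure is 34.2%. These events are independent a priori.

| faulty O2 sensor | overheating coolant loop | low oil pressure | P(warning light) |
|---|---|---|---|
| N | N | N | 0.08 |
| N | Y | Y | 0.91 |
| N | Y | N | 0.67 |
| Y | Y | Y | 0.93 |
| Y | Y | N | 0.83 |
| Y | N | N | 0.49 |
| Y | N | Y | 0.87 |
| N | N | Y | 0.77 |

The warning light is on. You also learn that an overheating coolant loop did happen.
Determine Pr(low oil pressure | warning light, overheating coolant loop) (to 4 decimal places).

Pr(low oil pressure | warning light, overheating coolant loop) ≈ 0.4015

By total probability over the 4 (faulty O2 sensor, low oil pressure) configurations:
  P(warning light | overheating coolant loop) = 0.67×0.758×0.658 + 0.91×0.758×0.342 + 0.83×0.242×0.658 + 0.93×0.242×0.342
        = 0.334172 + 0.235905 + 0.132166 + 0.076971 = 0.779214
Configurations with low oil pressure contribute 0.312876, so
  P(low oil pressure | warning light, overheating coolant loop) = 0.312876 / 0.779214 ≈ 0.4015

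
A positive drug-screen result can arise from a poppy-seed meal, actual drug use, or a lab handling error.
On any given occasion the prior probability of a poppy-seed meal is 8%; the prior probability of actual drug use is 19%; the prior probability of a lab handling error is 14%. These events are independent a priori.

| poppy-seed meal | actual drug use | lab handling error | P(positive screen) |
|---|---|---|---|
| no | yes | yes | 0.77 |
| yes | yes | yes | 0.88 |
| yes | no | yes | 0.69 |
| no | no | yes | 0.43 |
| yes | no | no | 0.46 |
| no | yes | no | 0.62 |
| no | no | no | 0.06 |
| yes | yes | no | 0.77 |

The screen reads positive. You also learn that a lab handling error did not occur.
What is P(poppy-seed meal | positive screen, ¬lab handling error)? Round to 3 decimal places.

For the numerator, keep only poppy-seed meal=true terms: 0.029808 + 0.011704 = 0.041512
Denominator P(positive screen | ¬lab handling error): 0.06·0.92·0.81 + 0.62·0.92·0.19 + 0.46·0.08·0.81 + 0.77·0.08·0.19 = 0.194600
P(poppy-seed meal | positive screen, ¬lab handling error) = 0.041512/0.194600 ≈ 0.213

P(poppy-seed meal | positive screen, ¬lab handling error) ≈ 0.213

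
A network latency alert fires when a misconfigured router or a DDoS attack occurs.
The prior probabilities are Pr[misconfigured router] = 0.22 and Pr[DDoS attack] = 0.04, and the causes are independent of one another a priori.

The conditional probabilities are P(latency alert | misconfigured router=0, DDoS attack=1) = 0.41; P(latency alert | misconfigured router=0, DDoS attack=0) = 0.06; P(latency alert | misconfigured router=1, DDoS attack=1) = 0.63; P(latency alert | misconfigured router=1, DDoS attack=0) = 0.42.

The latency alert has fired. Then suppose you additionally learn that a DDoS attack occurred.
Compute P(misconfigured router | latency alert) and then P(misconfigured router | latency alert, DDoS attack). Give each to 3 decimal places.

P(misconfigured router | latency alert) ≈ 0.620; P(misconfigured router | latency alert, DDoS attack) ≈ 0.302

Weight on misconfigured router=true, given the evidence: 0.088704 + 0.005544 = 0.094248
Denominator P(latency alert): 0.06×0.78×0.96 + 0.41×0.78×0.04 + 0.42×0.22×0.96 + 0.63×0.22×0.04 = 0.151968
Posterior = 0.094248 / 0.151968 ≈ 0.620

Now condition on the additional information:
P(latency alert | DDoS attack) = 0.41×0.78 + 0.63×0.22 = 0.319800 + 0.138600 = 0.458400
Of this, 0.138600 comes from 0.63×0.22 (the misconfigured router=true cases).
Hence the posterior is 0.138600/0.458400 ≈ 0.302.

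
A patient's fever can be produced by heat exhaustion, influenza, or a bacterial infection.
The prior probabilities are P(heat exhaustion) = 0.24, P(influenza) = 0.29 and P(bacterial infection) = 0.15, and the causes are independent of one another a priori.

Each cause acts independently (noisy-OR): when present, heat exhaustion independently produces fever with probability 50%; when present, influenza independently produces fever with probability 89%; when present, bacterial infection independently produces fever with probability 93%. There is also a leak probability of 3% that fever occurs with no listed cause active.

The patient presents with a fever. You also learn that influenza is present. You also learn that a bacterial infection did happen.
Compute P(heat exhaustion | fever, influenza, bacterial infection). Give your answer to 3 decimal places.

Under noisy-OR, P(fever | causes) = 1 − (1−0.03)·∏(1−qᵢ) over the active causes.
P(fever | influenza, bacterial infection) = 0.992531*0.76 + 0.996266*0.24 = 0.754324 + 0.239104 = 0.993428
Of this, 0.239104 comes from 0.996266*0.24 (the heat exhaustion=true cases).
So P(heat exhaustion | fever, influenza, bacterial infection) = 0.239104/0.993428 ≈ 0.241.

P(heat exhaustion | fever, influenza, bacterial infection) ≈ 0.241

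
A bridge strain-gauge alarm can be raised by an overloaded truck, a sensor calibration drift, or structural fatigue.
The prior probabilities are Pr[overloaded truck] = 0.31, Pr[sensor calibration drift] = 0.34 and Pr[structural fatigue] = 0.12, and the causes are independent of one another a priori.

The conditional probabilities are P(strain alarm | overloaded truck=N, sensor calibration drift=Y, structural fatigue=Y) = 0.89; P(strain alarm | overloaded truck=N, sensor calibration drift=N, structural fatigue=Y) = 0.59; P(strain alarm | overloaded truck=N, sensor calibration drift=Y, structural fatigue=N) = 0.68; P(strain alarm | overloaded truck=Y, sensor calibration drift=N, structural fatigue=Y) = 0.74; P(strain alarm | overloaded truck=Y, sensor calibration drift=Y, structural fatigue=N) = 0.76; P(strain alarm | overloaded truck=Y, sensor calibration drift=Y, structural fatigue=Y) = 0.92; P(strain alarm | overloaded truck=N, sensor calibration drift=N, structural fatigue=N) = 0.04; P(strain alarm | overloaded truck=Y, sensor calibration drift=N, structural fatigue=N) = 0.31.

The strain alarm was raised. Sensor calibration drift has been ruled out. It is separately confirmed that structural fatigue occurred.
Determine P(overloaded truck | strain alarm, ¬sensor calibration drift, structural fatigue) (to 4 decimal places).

P(strain alarm | ¬sensor calibration drift, structural fatigue) = 0.59·0.69 + 0.74·0.31 = 0.407100 + 0.229400 = 0.636500
The overloaded truck-present share is 0.74·0.31 = 0.229400.
So P(overloaded truck | strain alarm, ¬sensor calibration drift, structural fatigue) = 0.229400/0.636500 ≈ 0.3604.

P(overloaded truck | strain alarm, ¬sensor calibration drift, structural fatigue) ≈ 0.3604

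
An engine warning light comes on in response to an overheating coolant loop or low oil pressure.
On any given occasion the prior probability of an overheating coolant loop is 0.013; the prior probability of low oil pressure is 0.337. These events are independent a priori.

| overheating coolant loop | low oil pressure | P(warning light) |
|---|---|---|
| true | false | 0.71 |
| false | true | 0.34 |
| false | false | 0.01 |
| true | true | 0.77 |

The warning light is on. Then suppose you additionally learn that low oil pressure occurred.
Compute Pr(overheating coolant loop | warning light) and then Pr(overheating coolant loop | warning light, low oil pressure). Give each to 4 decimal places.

P(warning light) = 0.01×0.987×0.663 + 0.34×0.987×0.337 + 0.71×0.013×0.663 + 0.77×0.013×0.337 = 0.006544 + 0.113090 + 0.006119 + 0.003373 = 0.129126
Restricting to configurations with overheating coolant loop present: 0.006119 + 0.003373 = 0.009492.
P(overheating coolant loop | warning light) = 0.009492 / 0.129126 ≈ 0.0735

With the extra evidence:
Numerator (weight on configurations with overheating coolant loop): 0.77·0.013 = 0.010010
Denominator P(warning light | low oil pressure): 0.34·0.987 + 0.77·0.013 = 0.345590
Posterior = 0.010010 / 0.345590 ≈ 0.0290

Pr(overheating coolant loop | warning light) ≈ 0.0735; Pr(overheating coolant loop | warning light, low oil pressure) ≈ 0.0290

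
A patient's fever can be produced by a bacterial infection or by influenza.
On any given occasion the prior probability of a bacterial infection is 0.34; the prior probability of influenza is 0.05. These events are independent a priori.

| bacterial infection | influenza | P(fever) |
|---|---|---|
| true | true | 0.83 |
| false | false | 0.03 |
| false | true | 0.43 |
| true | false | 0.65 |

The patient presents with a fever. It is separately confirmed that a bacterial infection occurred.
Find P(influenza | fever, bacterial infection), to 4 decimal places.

P(influenza | fever, bacterial infection) ≈ 0.0630

P(fever | bacterial infection) = 0.65×0.95 + 0.83×0.05 = 0.617500 + 0.041500 = 0.659000
Of this, 0.041500 comes from 0.83×0.05 (the influenza=true cases).
Hence the posterior is 0.041500/0.659000 ≈ 0.0630.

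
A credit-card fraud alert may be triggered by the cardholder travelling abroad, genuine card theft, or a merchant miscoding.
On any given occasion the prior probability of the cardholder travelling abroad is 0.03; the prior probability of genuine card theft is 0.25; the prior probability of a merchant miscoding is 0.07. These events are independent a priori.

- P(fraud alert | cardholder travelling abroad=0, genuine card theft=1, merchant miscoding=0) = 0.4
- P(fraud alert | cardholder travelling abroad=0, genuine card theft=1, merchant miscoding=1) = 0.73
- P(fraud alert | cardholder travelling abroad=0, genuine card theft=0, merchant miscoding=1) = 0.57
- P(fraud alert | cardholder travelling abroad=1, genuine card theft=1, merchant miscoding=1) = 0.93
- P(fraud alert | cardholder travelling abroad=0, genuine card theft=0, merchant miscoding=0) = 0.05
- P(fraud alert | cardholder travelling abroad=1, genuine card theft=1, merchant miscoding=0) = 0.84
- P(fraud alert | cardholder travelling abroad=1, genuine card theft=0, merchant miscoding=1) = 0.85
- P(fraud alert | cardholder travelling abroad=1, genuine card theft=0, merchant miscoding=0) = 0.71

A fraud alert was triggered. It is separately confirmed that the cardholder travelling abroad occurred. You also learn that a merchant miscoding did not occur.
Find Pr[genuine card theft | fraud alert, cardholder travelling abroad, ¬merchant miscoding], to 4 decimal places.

Enumerate both values of genuine card theft and weight by the priors:
  P(fraud alert | cardholder travelling abroad, ¬merchant miscoding) = 0.71·0.75 + 0.84·0.25
        = 0.532500 + 0.210000 = 0.742500
The terms with genuine card theft present sum to 0.210000, so
  P(genuine card theft | fraud alert, cardholder travelling abroad, ¬merchant miscoding) = 0.210000 / 0.742500 ≈ 0.2828

Pr[genuine card theft | fraud alert, cardholder travelling abroad, ¬merchant miscoding] ≈ 0.2828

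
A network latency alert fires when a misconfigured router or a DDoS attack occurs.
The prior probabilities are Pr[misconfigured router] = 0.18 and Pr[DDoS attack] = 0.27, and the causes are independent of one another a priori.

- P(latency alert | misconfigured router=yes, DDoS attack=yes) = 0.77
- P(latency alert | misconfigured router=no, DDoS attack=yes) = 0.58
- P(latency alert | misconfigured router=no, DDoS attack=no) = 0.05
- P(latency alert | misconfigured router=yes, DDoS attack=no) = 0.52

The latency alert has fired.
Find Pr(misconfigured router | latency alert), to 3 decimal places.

Sum P(latency alert|·) weighted by the priors over the 4 (misconfigured router, DDoS attack) configurations:
  P(latency alert) = 0.05×0.82×0.73 + 0.58×0.82×0.27 + 0.52×0.18×0.73 + 0.77×0.18×0.27
        = 0.029930 + 0.128412 + 0.068328 + 0.037422 = 0.264092
The terms with misconfigured router present sum to 0.105750, so
  P(misconfigured router | latency alert) = 0.105750 / 0.264092 ≈ 0.400

Pr(misconfigured router | latency alert) ≈ 0.400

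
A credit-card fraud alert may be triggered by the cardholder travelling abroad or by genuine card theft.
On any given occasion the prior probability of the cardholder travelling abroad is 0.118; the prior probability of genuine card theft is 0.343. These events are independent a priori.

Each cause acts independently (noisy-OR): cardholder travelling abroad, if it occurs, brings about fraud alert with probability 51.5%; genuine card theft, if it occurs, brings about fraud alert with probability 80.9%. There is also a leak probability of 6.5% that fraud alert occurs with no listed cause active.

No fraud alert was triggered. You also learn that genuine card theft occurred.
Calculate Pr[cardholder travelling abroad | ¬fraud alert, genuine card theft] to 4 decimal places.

Pr[cardholder travelling abroad | ¬fraud alert, genuine card theft] ≈ 0.0609

Under noisy-OR, P(fraud alert | causes) = 1 − (1−0.065)·∏(1−qᵢ) over the active causes.
Numerator (weight on configurations with cardholder travelling abroad): 0.086614*0.118 = 0.010220
The normalizing constant is 0.178585*0.882 + 0.086614*0.118 = 0.167732
P(cardholder travelling abroad | ¬fraud alert, genuine card theft) = 0.010220/0.167732 ≈ 0.0609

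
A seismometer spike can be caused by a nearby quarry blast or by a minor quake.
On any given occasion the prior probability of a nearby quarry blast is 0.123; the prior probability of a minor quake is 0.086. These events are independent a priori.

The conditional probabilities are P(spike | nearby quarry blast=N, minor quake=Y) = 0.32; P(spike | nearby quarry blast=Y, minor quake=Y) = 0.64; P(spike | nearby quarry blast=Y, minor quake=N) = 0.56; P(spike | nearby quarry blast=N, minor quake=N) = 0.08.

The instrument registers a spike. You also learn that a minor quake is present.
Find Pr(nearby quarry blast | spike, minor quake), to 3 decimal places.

Weight on nearby quarry blast=true, given the evidence: 0.64·0.123 = 0.078720
The normalizing constant is 0.32·0.877 + 0.64·0.123 = 0.359360
P(nearby quarry blast | spike, minor quake) = 0.078720/0.359360 ≈ 0.219

Pr(nearby quarry blast | spike, minor quake) ≈ 0.219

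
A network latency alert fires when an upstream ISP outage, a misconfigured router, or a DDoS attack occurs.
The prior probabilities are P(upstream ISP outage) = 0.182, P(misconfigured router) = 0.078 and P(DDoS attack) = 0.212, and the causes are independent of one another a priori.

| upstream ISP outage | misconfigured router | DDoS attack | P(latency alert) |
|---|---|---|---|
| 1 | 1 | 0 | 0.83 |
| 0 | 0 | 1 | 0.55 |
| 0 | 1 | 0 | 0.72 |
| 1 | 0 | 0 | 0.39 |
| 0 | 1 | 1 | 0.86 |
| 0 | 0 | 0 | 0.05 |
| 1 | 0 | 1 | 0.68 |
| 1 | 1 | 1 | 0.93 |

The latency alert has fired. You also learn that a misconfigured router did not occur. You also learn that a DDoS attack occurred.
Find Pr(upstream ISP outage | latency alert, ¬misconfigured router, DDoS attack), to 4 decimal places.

Pr(upstream ISP outage | latency alert, ¬misconfigured router, DDoS attack) ≈ 0.2157

P(latency alert | ¬misconfigured router, DDoS attack) = 0.55·0.818 + 0.68·0.182 = 0.449900 + 0.123760 = 0.573660
Of this, 0.123760 comes from 0.68·0.182 (the upstream ISP outage=true cases).
P(upstream ISP outage | latency alert, ¬misconfigured router, DDoS attack) = 0.123760 / 0.573660 ≈ 0.2157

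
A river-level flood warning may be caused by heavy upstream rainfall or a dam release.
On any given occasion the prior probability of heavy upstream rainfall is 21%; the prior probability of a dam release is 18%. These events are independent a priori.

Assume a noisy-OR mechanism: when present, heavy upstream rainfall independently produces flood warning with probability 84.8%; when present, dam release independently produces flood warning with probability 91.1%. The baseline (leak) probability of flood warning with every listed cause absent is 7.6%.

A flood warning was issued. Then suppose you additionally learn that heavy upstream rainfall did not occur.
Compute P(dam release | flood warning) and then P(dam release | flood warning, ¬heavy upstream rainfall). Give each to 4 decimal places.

P(dam release | flood warning) ≈ 0.4597; P(dam release | flood warning, ¬heavy upstream rainfall) ≈ 0.7261

Under noisy-OR, P(flood warning | causes) = 1 − (1−0.076)·∏(1−qᵢ) over the active causes.
Enumerate the 4 (heavy upstream rainfall, dam release) configurations and weight by the priors:
  P(flood warning) = 0.076×0.79×0.82 + 0.917764×0.79×0.18 + 0.859552×0.21×0.82 + 0.9875×0.21×0.18
        = 0.049233 + 0.130506 + 0.148015 + 0.037327 = 0.365081
Keeping only the dam release-present terms gives 0.167833, so
  P(dam release | flood warning) = 0.167833 / 0.365081 ≈ 0.4597

Now also conditioning on heavy upstream rainfall≠true:
Sum P(flood warning|·) weighted by the priors over both values of dam release:
  P(flood warning | ¬heavy upstream rainfall) = 0.076×0.82 + 0.917764×0.18
        = 0.062320 + 0.165198 = 0.227518
Keeping only the dam release-present terms gives 0.165198, so
  P(dam release | flood warning, ¬heavy upstream rainfall) = 0.165198 / 0.227518 ≈ 0.7261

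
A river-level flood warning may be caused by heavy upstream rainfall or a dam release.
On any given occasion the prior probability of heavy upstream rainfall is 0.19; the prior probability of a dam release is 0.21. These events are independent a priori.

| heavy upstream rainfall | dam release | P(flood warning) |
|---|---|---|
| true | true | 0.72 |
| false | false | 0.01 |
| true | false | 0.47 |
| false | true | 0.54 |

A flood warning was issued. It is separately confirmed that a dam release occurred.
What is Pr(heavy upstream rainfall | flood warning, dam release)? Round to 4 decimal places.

Pr(heavy upstream rainfall | flood warning, dam release) ≈ 0.2382

Weight on heavy upstream rainfall=true, given the evidence: 0.72*0.19 = 0.136800
Denominator P(flood warning | dam release): 0.54*0.81 + 0.72*0.19 = 0.574200
P(heavy upstream rainfall | flood warning, dam release) = 0.136800/0.574200 ≈ 0.2382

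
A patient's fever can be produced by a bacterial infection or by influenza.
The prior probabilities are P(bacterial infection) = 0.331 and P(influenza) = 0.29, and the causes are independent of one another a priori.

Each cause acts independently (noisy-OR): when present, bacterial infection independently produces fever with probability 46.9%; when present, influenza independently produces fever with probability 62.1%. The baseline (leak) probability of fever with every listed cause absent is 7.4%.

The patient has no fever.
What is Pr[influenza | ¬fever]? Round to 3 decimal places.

Pr[influenza | ¬fever] ≈ 0.134

Under noisy-OR, P(fever | causes) = 1 − (1−0.074)·∏(1−qᵢ) over the active causes.
Numerator (weight on configurations with influenza): 0.068089 + 0.017888 = 0.085977
Denominator P(¬fever): 0.926×0.669×0.71 + 0.350954×0.669×0.29 + 0.491706×0.331×0.71 + 0.186357×0.331×0.29 = 0.641374
Posterior = 0.085977 / 0.641374 ≈ 0.134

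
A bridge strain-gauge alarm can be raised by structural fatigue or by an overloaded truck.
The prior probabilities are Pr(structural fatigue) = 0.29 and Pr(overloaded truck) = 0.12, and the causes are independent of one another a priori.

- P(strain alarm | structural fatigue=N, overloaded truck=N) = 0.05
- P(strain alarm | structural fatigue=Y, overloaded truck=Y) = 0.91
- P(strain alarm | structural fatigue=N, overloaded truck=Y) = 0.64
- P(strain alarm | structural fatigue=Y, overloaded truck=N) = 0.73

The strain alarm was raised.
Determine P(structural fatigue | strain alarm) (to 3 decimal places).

P(structural fatigue | strain alarm) ≈ 0.718

By total probability over the 4 (structural fatigue, overloaded truck) configurations:
  P(strain alarm) = 0.05·0.71·0.88 + 0.64·0.71·0.12 + 0.73·0.29·0.88 + 0.91·0.29·0.12
        = 0.031240 + 0.054528 + 0.186296 + 0.031668 = 0.303732
Keeping only the structural fatigue-present terms gives 0.217964, so
  P(structural fatigue | strain alarm) = 0.217964 / 0.303732 ≈ 0.718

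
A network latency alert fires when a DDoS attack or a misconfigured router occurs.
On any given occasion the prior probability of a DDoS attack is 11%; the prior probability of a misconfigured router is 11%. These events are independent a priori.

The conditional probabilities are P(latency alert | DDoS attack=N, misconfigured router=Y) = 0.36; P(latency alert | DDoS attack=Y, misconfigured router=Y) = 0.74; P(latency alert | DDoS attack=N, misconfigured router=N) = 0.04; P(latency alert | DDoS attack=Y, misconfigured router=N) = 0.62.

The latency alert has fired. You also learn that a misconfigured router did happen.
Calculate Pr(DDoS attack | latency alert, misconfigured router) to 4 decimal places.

Numerator (weight on configurations with DDoS attack): 0.74·0.11 = 0.081400
Normalizer over all consistent configurations: 0.36·0.89 + 0.74·0.11 = 0.401800
P(DDoS attack | latency alert, misconfigured router) = 0.081400/0.401800 ≈ 0.2026

Pr(DDoS attack | latency alert, misconfigured router) ≈ 0.2026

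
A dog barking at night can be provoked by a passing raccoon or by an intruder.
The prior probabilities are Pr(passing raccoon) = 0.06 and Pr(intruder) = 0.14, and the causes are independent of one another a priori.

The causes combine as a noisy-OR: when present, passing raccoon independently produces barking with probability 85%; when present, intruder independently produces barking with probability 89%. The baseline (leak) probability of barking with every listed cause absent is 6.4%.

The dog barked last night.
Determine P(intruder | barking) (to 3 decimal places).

Under noisy-OR, P(barking | causes) = 1 − (1−0.064)·∏(1−qᵢ) over the active causes.
Numerator (weight on configurations with intruder): 0.118050 + 0.008270 = 0.126320
The normalizing constant is 0.064*0.94*0.86 + 0.89704*0.94*0.14 + 0.8596*0.06*0.86 + 0.984556*0.06*0.14 = 0.222413
P(intruder | barking) = 0.126320/0.222413 ≈ 0.568

P(intruder | barking) ≈ 0.568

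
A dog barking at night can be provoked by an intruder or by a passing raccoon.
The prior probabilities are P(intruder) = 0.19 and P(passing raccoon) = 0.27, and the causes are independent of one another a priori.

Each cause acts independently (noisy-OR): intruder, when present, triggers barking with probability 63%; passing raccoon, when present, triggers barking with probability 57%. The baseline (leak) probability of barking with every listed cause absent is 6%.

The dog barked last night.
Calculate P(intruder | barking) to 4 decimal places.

Under noisy-OR, P(barking | causes) = 1 − (1−0.06)·∏(1−qᵢ) over the active causes.
Sum P(barking|·) weighted by the priors over the 4 (intruder, passing raccoon) configurations:
  P(barking) = 0.06×0.81×0.73 + 0.5958×0.81×0.27 + 0.6522×0.19×0.73 + 0.850446×0.19×0.27
        = 0.035478 + 0.130301 + 0.090460 + 0.043628 = 0.299867
Keeping only the intruder-present terms gives 0.134088, so
  P(intruder | barking) = 0.134088 / 0.299867 ≈ 0.4472

P(intruder | barking) ≈ 0.4472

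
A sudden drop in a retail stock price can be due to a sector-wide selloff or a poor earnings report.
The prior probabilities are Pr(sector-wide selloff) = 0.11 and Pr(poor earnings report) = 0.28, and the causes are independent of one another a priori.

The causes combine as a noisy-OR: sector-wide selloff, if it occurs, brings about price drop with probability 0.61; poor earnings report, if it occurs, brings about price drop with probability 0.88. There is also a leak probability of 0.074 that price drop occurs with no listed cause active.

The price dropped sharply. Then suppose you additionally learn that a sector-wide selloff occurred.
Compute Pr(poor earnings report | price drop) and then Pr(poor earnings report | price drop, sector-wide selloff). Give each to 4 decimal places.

Under noisy-OR, P(price drop | causes) = 1 − (1−0.074)·∏(1−qᵢ) over the active causes.
Weight on poor earnings report=true, given the evidence: 0.221509 + 0.029465 = 0.250974
Denominator P(price drop): 0.074×0.89×0.72 + 0.88888×0.89×0.28 + 0.63886×0.11×0.72 + 0.956663×0.11×0.28 = 0.348991
Posterior = 0.250974 / 0.348991 ≈ 0.7191

Now condition on the additional information:
Enumerate both values of poor earnings report and weight by the priors:
  P(price drop | sector-wide selloff) = 0.63886*0.72 + 0.956663*0.28
        = 0.459979 + 0.267866 = 0.727845
Keeping only the poor earnings report-present terms gives 0.267866, so
  P(poor earnings report | price drop, sector-wide selloff) = 0.267866 / 0.727845 ≈ 0.3680

Pr(poor earnings report | price drop) ≈ 0.7191; Pr(poor earnings report | price drop, sector-wide selloff) ≈ 0.3680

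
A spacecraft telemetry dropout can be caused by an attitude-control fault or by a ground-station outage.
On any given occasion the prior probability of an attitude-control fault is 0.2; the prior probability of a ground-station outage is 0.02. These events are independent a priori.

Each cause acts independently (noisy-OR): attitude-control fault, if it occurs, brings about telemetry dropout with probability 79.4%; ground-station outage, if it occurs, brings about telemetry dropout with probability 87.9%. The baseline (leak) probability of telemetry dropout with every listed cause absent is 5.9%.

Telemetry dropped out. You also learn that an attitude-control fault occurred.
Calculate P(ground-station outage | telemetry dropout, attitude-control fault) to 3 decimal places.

Under noisy-OR, P(telemetry dropout | causes) = 1 − (1−0.059)·∏(1−qᵢ) over the active causes.
P(telemetry dropout | attitude-control fault) = 0.806154·0.98 + 0.976545·0.02 = 0.790031 + 0.019531 = 0.809562
Of this, 0.019531 comes from 0.976545·0.02 (the ground-station outage=true cases).
Hence the posterior is 0.019531/0.809562 ≈ 0.024.

P(ground-station outage | telemetry dropout, attitude-control fault) ≈ 0.024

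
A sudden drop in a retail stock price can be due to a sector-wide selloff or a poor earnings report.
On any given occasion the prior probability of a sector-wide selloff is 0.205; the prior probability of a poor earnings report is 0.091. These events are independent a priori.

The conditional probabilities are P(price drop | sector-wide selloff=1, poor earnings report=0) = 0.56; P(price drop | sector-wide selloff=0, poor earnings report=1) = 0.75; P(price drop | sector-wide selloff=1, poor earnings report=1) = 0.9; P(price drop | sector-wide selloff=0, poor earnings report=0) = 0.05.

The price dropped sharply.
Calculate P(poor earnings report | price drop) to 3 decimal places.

Enumerate the 4 (sector-wide selloff, poor earnings report) configurations and weight by the priors:
  P(price drop) = 0.05×0.795×0.909 + 0.75×0.795×0.091 + 0.56×0.205×0.909 + 0.9×0.205×0.091
        = 0.036133 + 0.054259 + 0.104353 + 0.016789 = 0.211534
The terms with poor earnings report present sum to 0.071048, so
  P(poor earnings report | price drop) = 0.071048 / 0.211534 ≈ 0.336

P(poor earnings report | price drop) ≈ 0.336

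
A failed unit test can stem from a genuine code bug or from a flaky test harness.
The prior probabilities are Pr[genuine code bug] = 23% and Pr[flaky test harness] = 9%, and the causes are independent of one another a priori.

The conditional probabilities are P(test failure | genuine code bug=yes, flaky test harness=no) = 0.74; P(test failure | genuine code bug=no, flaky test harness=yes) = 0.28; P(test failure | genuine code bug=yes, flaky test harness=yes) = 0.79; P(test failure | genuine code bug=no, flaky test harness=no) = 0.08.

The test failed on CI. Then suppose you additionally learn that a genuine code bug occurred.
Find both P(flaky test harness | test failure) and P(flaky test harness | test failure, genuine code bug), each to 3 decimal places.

P(flaky test harness | test failure) ≈ 0.145; P(flaky test harness | test failure, genuine code bug) ≈ 0.096

For the numerator, keep only flaky test harness=true terms: 0.019404 + 0.016353 = 0.035757
Normalizer over all consistent configurations: 0.08×0.77×0.91 + 0.28×0.77×0.09 + 0.74×0.23×0.91 + 0.79×0.23×0.09 = 0.246695
P(flaky test harness | test failure) = 0.035757/0.246695 ≈ 0.145

With the extra evidence:
Enumerate both values of flaky test harness and weight by the priors:
  P(test failure | genuine code bug) = 0.74·0.91 + 0.79·0.09
        = 0.673400 + 0.071100 = 0.744500
The terms with flaky test harness present sum to 0.071100, so
  P(flaky test harness | test failure, genuine code bug) = 0.071100 / 0.744500 ≈ 0.096
Conditioning on genuine code bug lowers the posterior on flaky test harness: the classic explaining-away effect in a common-effect structure.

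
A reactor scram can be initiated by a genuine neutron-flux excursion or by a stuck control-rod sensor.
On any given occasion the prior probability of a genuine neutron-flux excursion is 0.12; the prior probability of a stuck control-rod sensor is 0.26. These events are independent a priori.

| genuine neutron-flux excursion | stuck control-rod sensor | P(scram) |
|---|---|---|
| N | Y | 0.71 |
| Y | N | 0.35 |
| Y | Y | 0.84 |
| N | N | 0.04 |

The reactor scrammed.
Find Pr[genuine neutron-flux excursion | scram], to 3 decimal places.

P(scram) = 0.04×0.88×0.74 + 0.71×0.88×0.26 + 0.35×0.12×0.74 + 0.84×0.12×0.26 = 0.026048 + 0.162448 + 0.031080 + 0.026208 = 0.245784
The genuine neutron-flux excursion-present share is 0.031080 + 0.026208 = 0.057288.
So P(genuine neutron-flux excursion | scram) = 0.057288/0.245784 ≈ 0.233.

Pr[genuine neutron-flux excursion | scram] ≈ 0.233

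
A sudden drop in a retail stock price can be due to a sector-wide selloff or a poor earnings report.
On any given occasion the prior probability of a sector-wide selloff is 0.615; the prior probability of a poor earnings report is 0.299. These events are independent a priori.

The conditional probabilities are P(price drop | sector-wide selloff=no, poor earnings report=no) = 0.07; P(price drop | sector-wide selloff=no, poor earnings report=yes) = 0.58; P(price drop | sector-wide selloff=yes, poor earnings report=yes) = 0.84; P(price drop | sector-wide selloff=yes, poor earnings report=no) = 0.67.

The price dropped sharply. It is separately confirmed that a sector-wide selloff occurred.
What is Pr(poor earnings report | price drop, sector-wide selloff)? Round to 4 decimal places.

Pr(poor earnings report | price drop, sector-wide selloff) ≈ 0.3484

P(price drop | sector-wide selloff) = 0.67×0.701 + 0.84×0.299 = 0.469670 + 0.251160 = 0.720830
Restricting to configurations with poor earnings report present: 0.84×0.299 = 0.251160.
So P(poor earnings report | price drop, sector-wide selloff) = 0.251160/0.720830 ≈ 0.3484.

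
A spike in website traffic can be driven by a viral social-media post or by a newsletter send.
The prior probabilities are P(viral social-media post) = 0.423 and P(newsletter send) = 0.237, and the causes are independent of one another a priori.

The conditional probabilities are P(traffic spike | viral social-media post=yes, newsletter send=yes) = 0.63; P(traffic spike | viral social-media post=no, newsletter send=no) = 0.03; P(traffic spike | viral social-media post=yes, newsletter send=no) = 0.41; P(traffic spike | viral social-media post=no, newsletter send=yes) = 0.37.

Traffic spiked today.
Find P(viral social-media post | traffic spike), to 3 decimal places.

P(traffic spike) = 0.03·0.577·0.763 + 0.37·0.577·0.237 + 0.41·0.423·0.763 + 0.63·0.423·0.237 = 0.013208 + 0.050597 + 0.132327 + 0.063158 = 0.259290
Restricting to configurations with viral social-media post present: 0.132327 + 0.063158 = 0.195485.
P(viral social-media post | traffic spike) = 0.195485 / 0.259290 ≈ 0.754

P(viral social-media post | traffic spike) ≈ 0.754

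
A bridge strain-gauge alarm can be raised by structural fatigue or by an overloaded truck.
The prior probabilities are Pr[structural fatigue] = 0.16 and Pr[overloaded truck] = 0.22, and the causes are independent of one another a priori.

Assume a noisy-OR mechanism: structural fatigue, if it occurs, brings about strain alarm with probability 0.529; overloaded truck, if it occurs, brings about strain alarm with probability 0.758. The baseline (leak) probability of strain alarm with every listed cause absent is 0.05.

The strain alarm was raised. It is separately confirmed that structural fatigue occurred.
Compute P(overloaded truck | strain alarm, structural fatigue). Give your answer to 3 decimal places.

Under noisy-OR, P(strain alarm | causes) = 1 − (1−0.05)·∏(1−qᵢ) over the active causes.
For the numerator, keep only overloaded truck=true terms: 0.891717×0.22 = 0.196178
Normalizer over all consistent configurations: 0.55255×0.78 + 0.891717×0.22 = 0.627167
P(overloaded truck | strain alarm, structural fatigue) = 0.196178/0.627167 ≈ 0.313

P(overloaded truck | strain alarm, structural fatigue) ≈ 0.313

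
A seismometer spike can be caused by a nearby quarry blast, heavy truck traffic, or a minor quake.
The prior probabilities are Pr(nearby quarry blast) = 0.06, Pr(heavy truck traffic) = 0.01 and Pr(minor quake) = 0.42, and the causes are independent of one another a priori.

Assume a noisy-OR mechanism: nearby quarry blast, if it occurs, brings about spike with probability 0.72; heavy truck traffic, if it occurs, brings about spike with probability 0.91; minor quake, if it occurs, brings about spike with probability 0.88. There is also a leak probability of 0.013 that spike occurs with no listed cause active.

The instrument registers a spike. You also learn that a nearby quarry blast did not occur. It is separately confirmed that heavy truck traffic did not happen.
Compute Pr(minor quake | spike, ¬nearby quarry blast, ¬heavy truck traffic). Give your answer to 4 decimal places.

Under noisy-OR, P(spike | causes) = 1 − (1−0.013)·∏(1−qᵢ) over the active causes.
P(spike | ¬nearby quarry blast, ¬heavy truck traffic) = 0.013×0.58 + 0.88156×0.42 = 0.007540 + 0.370255 = 0.377795
The minor quake-present share is 0.88156×0.42 = 0.370255.
So P(minor quake | spike, ¬nearby quarry blast, ¬heavy truck traffic) = 0.370255/0.377795 ≈ 0.9800.

Pr(minor quake | spike, ¬nearby quarry blast, ¬heavy truck traffic) ≈ 0.9800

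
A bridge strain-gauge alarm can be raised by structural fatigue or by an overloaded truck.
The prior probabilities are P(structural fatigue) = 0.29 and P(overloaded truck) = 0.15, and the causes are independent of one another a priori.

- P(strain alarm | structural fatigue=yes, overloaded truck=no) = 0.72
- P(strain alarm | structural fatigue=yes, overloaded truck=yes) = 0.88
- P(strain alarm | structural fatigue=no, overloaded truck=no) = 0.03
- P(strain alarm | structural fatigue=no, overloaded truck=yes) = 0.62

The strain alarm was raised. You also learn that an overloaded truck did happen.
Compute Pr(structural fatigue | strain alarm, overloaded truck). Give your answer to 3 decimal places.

For the numerator, keep only structural fatigue=true terms: 0.88·0.29 = 0.255200
Denominator P(strain alarm | overloaded truck): 0.62·0.71 + 0.88·0.29 = 0.695400
Posterior = 0.255200 / 0.695400 ≈ 0.367

Pr(structural fatigue | strain alarm, overloaded truck) ≈ 0.367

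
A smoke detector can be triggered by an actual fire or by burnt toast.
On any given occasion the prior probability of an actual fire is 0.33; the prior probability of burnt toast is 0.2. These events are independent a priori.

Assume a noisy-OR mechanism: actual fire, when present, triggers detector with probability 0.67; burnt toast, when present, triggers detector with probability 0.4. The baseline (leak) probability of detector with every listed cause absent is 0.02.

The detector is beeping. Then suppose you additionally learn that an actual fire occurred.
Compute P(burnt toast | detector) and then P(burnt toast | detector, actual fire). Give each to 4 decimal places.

P(burnt toast | detector) ≈ 0.3641; P(burnt toast | detector, actual fire) ≈ 0.2295

Under noisy-OR, P(detector | causes) = 1 − (1−0.02)·∏(1−qᵢ) over the active causes.
By total probability over the 4 (actual fire, burnt toast) configurations:
  P(detector) = 0.02×0.67×0.8 + 0.412×0.67×0.2 + 0.6766×0.33×0.8 + 0.80596×0.33×0.2
        = 0.010720 + 0.055208 + 0.178622 + 0.053193 = 0.297743
Keeping only the burnt toast-present terms gives 0.108401, so
  P(burnt toast | detector) = 0.108401 / 0.297743 ≈ 0.3641

Now also conditioning on actual fire=true:
Sum P(detector|·) weighted by the priors over both values of burnt toast:
  P(detector | actual fire) = 0.6766·0.8 + 0.80596·0.2
        = 0.541280 + 0.161192 = 0.702472
Configurations with burnt toast contribute 0.161192, so
  P(burnt toast | detector, actual fire) = 0.161192 / 0.702472 ≈ 0.2295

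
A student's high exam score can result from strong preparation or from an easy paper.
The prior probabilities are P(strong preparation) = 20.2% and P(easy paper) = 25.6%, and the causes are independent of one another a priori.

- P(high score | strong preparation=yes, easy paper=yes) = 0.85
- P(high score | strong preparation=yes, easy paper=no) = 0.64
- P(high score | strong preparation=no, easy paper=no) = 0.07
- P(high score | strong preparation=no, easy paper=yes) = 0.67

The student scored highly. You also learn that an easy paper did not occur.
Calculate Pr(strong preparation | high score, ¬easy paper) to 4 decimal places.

Enumerate both values of strong preparation and weight by the priors:
  P(high score | ¬easy paper) = 0.07·0.798 + 0.64·0.202
        = 0.055860 + 0.129280 = 0.185140
Configurations with strong preparation contribute 0.129280, so
  P(strong preparation | high score, ¬easy paper) = 0.129280 / 0.185140 ≈ 0.6983

Pr(strong preparation | high score, ¬easy paper) ≈ 0.6983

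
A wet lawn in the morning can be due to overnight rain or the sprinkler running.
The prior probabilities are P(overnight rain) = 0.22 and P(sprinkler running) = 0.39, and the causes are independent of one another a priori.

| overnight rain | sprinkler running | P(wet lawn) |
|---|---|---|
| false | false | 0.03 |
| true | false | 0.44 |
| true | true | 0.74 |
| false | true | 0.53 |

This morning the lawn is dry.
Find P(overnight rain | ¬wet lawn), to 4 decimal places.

P(overnight rain | ¬wet lawn) ≈ 0.1388

Weight on overnight rain=true, given the evidence: 0.075152 + 0.022308 = 0.097460
Normalizer over all consistent configurations: 0.97×0.78×0.61 + 0.47×0.78×0.39 + 0.56×0.22×0.61 + 0.26×0.22×0.39 = 0.701960
P(overnight rain | ¬wet lawn) = 0.097460/0.701960 ≈ 0.1388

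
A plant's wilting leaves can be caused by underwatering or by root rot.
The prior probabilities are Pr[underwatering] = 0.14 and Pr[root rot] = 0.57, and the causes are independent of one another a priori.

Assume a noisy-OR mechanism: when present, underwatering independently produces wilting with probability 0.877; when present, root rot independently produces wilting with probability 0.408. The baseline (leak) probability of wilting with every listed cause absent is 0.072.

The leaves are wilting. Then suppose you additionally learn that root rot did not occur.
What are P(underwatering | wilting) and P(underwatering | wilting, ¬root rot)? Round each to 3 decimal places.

P(underwatering | wilting) ≈ 0.340; P(underwatering | wilting, ¬root rot) ≈ 0.667

Under noisy-OR, P(wilting | causes) = 1 − (1−0.072)·∏(1−qᵢ) over the active causes.
Enumerate the 4 (underwatering, root rot) configurations and weight by the priors:
  P(wilting) = 0.072*0.86*0.43 + 0.450624*0.86*0.57 + 0.885856*0.14*0.43 + 0.932427*0.14*0.57
        = 0.026626 + 0.220896 + 0.053329 + 0.074408 = 0.375259
Keeping only the underwatering-present terms gives 0.127737, so
  P(underwatering | wilting) = 0.127737 / 0.375259 ≈ 0.340

With the extra evidence:
Sum P(wilting|·) weighted by the priors over both values of underwatering:
  P(wilting | ¬root rot) = 0.072×0.86 + 0.885856×0.14
        = 0.061920 + 0.124020 = 0.185940
Keeping only the underwatering-present terms gives 0.124020, so
  P(underwatering | wilting, ¬root rot) = 0.124020 / 0.185940 ≈ 0.667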